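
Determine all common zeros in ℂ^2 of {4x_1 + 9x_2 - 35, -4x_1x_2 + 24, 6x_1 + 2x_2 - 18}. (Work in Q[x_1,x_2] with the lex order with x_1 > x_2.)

Compute a lex Gröbner basis by Buchberger's algorithm.
f_1 = 4x_1 + 9x_2 - 35, LT = x_1.
f_2 = -4x_1x_2 + 24, LT = x_1x_2.
f_3 = 6x_1 + 2x_2 - 18, LT = x_1.

S(f_1,f_2): lcm = x_1x_2. S = 9/4x_2^2 - 35/4x_2 + 6.
  reduce S modulo (f_1, f_2, f_3):
  remainder 9/4x_2^2 - 35/4x_2 + 6 ≠ 0; add h_4 = 9/4x_2^2 - 35/4x_2 + 6 to the basis.

S(f_1,f_3): lcm = x_1. S = 23/12x_2 - 23/4.
  reduce S modulo (f_1, f_2, f_3, h_4):
  remainder 23/12x_2 - 23/4 ≠ 0; add h_5 = 23/12x_2 - 23/4 to the basis.

The other S-polynomials (S(f_2,f_3), S(f_1,h_4), S(f_2,h_4), S(f_3,h_4), S(f_1,h_5), S(f_2,h_5), S(f_3,h_5), S(h_4,h_5)) all reduce to 0 modulo the current basis, so we have a Gröbner basis.
Inter-reduce: drop elements whose leading term is divisible by another's, tail-reduce, and make monic.
Reduced Gröbner basis: {x_1 - 2, x_2 - 3}.

A lex Gröbner basis eliminates variables successively. Here x_2 - 3 depends only on x_2, with roots {3}; lifting each root through the earlier basis elements recovers the full solutions.
  x_2 = 3: the earlier basis element becomes x_1 - 2 = 0, giving x_1 = 2 — point (2, 3).

{(2, 3)}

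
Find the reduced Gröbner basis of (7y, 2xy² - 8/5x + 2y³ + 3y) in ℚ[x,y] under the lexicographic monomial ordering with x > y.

Buchberger's algorithm terminates because the ascending chain of leading-term ideals stabilizes.

f_1 = 7y, LT = y.
f_2 = 2xy² - 8/5x + 2y³ + 3y, LT = xy².

S(f_1,f_2): lcm = xy². S = ⅘x - y³ - 3/2y.
  leading term x: no divisor's leading term divides it; move ⅘x to the remainder.
  leading term y³: subtract (-1/7y²)·f_1 from -y³ - 3/2y → -3/2y
  leading term y: subtract (-3/14)·f_1 from -3/2y → 0
  remainder ⅘x ≠ 0; add g_3 = ⅘x to the basis.

The other S-polynomials (S(f_1,g_3), S(f_2,g_3)) all reduce to 0 modulo the current basis, so we have a Gröbner basis.
Inter-reduce: drop elements whose leading term is divisible by another's, tail-reduce, and make monic.

G = {x, y}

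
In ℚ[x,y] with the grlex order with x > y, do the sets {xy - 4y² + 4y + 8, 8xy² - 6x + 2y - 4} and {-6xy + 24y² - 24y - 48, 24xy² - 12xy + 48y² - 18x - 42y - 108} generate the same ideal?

Two ideals are equal iff their reduced Gröbner bases coincide (the reduced basis is unique for a fixed ordering).
Buchberger on the first generating set:
f_1 = xy - 4y² + 4y + 8, LT = xy.
f_2 = 8xy² - 6x + 2y - 4, LT = xy².

S(f_1,f_2): lcm = xy². S = -4y³ + 4y² + ¾x + 31/4y + ½.
  leading term y³: no divisor's leading term divides it; move -4y³ to the remainder.
  leading term y²: no divisor's leading term divides it; move 4y² to the remainder.
  leading term x: no divisor's leading term divides it; move ¾x to the remainder.
  leading term y: no divisor's leading term divides it; move 31/4y to the remainder.
  leading term 1: no divisor's leading term divides it; move ½ to the remainder.
  remainder -4y³ + 4y² + ¾x + 31/4y + ½ ≠ 0; add g_3 = -4y³ + 4y² + ¾x + 31/4y + ½ to the basis.

S(f_1,g_3): lcm = xy³. S = -4y⁴ + xy² + 4y³ + 3/16x² + 31/16xy + 8y² + ⅛x.
  leading term y⁴: subtract (y)·g_3 from -4y⁴ + xy² + 4y³ + 3/16x² + 31/16xy + 8y² + ⅛x → xy² + 3/16x² + 19/16xy + ¼y² + ⅛x - ½y
  leading term xy²: subtract (y)·f_1 from xy² + 3/16x² + 19/16xy + ¼y² + ⅛x - ½y → 4y³ + 3/16x² + 19/16xy - 15/4y² + ⅛x - 17/2y
  leading term y³: subtract (-1)·g_3 from 4y³ + 3/16x² + 19/16xy - 15/4y² + ⅛x - 17/2y → 3/16x² + 19/16xy + ¼y² + ⅞x - ¾y + ½
  leading term x²: no divisor's leading term divides it; move 3/16x² to the remainder.
  leading term xy: subtract (19/16)·f_1 from 19/16xy + ¼y² + ⅞x - ¾y + ½ → 5y² + ⅞x - 11/2y - 9
  leading term y²: no divisor's leading term divides it; move 5y² to the remainder.
  leading term x: no divisor's leading term divides it; move ⅞x to the remainder.
  leading term y: no divisor's leading term divides it; move -11/2y to the remainder.
  leading term 1: no divisor's leading term divides it; move -9 to the remainder.
  remainder 3/16x² + 5y² + ⅞x - 11/2y - 9 ≠ 0; add g_4 = 3/16x² + 5y² + ⅞x - 11/2y - 9 to the basis.

The other S-polynomials (S(f_2,g_3), S(f_1,g_4), S(f_2,g_4), S(g_3,g_4)) all reduce to 0 modulo the current basis, so we have a Gröbner basis.
Inter-reduce: drop elements whose leading term is divisible by another's, tail-reduce, and make monic.
Reduced Gröbner basis: {y³ - y² - 3/16x - 31/16y - ⅛, x² + 80/3y² + 14/3x - 88/3y - 48, xy - 4y² + 4y + 8}.

Buchberger on the second generating set:
h_1 = -6xy + 24y² - 24y - 48, LT = xy.
h_2 = 24xy² - 12xy + 48y² - 18x - 42y - 108, LT = xy².

S(h_1,h_2): lcm = xy². S = -4y³ + ½xy + 2y² + ¾x + 39/4y + 9/2.
  leading term y³: no divisor's leading term divides it; move -4y³ to the remainder.
  leading term xy: subtract (-1/12)·h_1 from ½xy + 2y² + ¾x + 39/4y + 9/2 → 4y² + ¾x + 31/4y + ½
  leading term y²: no divisor's leading term divides it; move 4y² to the remainder.
  leading term x: no divisor's leading term divides it; move ¾x to the remainder.
  leading term y: no divisor's leading term divides it; move 31/4y to the remainder.
  leading term 1: no divisor's leading term divides it; move ½ to the remainder.
  remainder -4y³ + 4y² + ¾x + 31/4y + ½ ≠ 0; add k_3 = -4y³ + 4y² + ¾x + 31/4y + ½ to the basis.

S(h_1,k_3): lcm = xy³. S = -4y⁴ + xy² + 4y³ + 3/16x² + 31/16xy + 8y² + ⅛x.
  leading term y⁴: subtract (y)·k_3 from -4y⁴ + xy² + 4y³ + 3/16x² + 31/16xy + 8y² + ⅛x → xy² + 3/16x² + 19/16xy + ¼y² + ⅛x - ½y
  leading term xy²: subtract (-⅙y)·h_1 from xy² + 3/16x² + 19/16xy + ¼y² + ⅛x - ½y → 4y³ + 3/16x² + 19/16xy - 15/4y² + ⅛x - 17/2y
  leading term y³: subtract (-1)·k_3 from 4y³ + 3/16x² + 19/16xy - 15/4y² + ⅛x - 17/2y → 3/16x² + 19/16xy + ¼y² + ⅞x - ¾y + ½
  leading term x²: no divisor's leading term divides it; move 3/16x² to the remainder.
  leading term xy: subtract (-19/96)·h_1 from 19/16xy + ¼y² + ⅞x - ¾y + ½ → 5y² + ⅞x - 11/2y - 9
  leading term y²: no divisor's leading term divides it; move 5y² to the remainder.
  leading term x: no divisor's leading term divides it; move ⅞x to the remainder.
  leading term y: no divisor's leading term divides it; move -11/2y to the remainder.
  leading term 1: no divisor's leading term divides it; move -9 to the remainder.
  remainder 3/16x² + 5y² + ⅞x - 11/2y - 9 ≠ 0; add k_4 = 3/16x² + 5y² + ⅞x - 11/2y - 9 to the basis.

The other S-polynomials (S(h_2,k_3), S(h_1,k_4), S(h_2,k_4), S(k_3,k_4)) all reduce to 0 modulo the current basis, so we have a Gröbner basis.
Inter-reduce: drop elements whose leading term is divisible by another's, tail-reduce, and make monic.
Reduced Gröbner basis: {y³ - y² - 3/16x - 31/16y - ⅛, x² + 80/3y² + 14/3x - 88/3y - 48, xy - 4y² + 4y + 8}.

Same reduced basis, so the two generating sets span the same ideal.

Yes, the ideals are equal.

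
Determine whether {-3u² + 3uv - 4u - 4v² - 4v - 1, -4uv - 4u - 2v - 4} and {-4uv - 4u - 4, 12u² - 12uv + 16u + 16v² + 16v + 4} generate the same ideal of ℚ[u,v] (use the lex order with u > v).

Equality of ideals is decidable: compute both reduced Gröbner bases (unique for the ordering) and check whether they agree.
Buchberger on the first generating set:
f_1 = -3u² + 3uv - 4u - 4v² - 4v - 1, LT = u².
f_2 = -4uv - 4u - 2v - 4, LT = uv.

S(f_1,f_2): lcm = u²v. S = -u² - uv² + ⅚uv - u + 4/3v³ + 4/3v² + ⅓v.
  leading term u²: subtract (⅓)·f_1 from -u² - uv² + ⅚uv - u + 4/3v³ + 4/3v² + ⅓v → -uv² - ⅙uv + ⅓u + 4/3v³ + 8/3v² + 5/3v + ⅓
  leading term uv²: subtract (¼v)·f_2 from -uv² - ⅙uv + ⅓u + 4/3v³ + 8/3v² + 5/3v + ⅓ → ⅚uv + ⅓u + 4/3v³ + 19/6v² + 8/3v + ⅓
  leading term uv: subtract (-5/24)·f_2 from ⅚uv + ⅓u + 4/3v³ + 19/6v² + 8/3v + ⅓ → -½u + 4/3v³ + 19/6v² + 9/4v - ½
  leading term u: no divisor's leading term divides it; move -½u to the remainder.
  leading term v³: no divisor's leading term divides it; move 4/3v³ to the remainder.
  leading term v²: no divisor's leading term divides it; move 19/6v² to the remainder.
  leading term v: no divisor's leading term divides it; move 9/4v to the remainder.
  leading term 1: no divisor's leading term divides it; move -½ to the remainder.
  remainder -½u + 4/3v³ + 19/6v² + 9/4v - ½ ≠ 0; add g_3 = -½u + 4/3v³ + 19/6v² + 9/4v - ½ to the basis.

S(f_2,g_3): lcm = uv. S = u + 8/3v⁴ + 19/3v³ + 9/2v² - ½v + 1.
  leading term u: subtract (-2)·g_3 from u + 8/3v⁴ + 19/3v³ + 9/2v² - ½v + 1 → 8/3v⁴ + 9v³ + 65/6v² + 4v
  leading term v⁴: no divisor's leading term divides it; move 8/3v⁴ to the remainder.
  leading term v³: no divisor's leading term divides it; move 9v³ to the remainder.
  leading term v²: no divisor's leading term divides it; move 65/6v² to the remainder.
  leading term v: no divisor's leading term divides it; move 4v to the remainder.
  remainder 8/3v⁴ + 9v³ + 65/6v² + 4v ≠ 0; add g_4 = 8/3v⁴ + 9v³ + 65/6v² + 4v to the basis.

The other S-polynomials (S(f_1,g_3), S(f_1,g_4), S(f_2,g_4), S(g_3,g_4)) all reduce to 0 modulo the current basis, so we have a Gröbner basis.
Inter-reduce: drop elements whose leading term is divisible by another's, tail-reduce, and make monic.
Reduced Gröbner basis: {u - 8/3v³ - 19/3v² - 9/2v + 1, v⁴ + 27/8v³ + 65/16v² + 3/2v}.

Buchberger on the second generating set:
h_1 = -4uv - 4u - 4, LT = uv.
h_2 = 12u² - 12uv + 16u + 16v² + 16v + 4, LT = u².

S(h_1,h_2): lcm = u²v. S = u² + uv² - 4/3uv + u - 4/3v³ - 4/3v² - ⅓v.
  leading term u²: subtract (1/12)·h_2 from u² + uv² - 4/3uv + u - 4/3v³ - 4/3v² - ⅓v → uv² - ⅓uv - ⅓u - 4/3v³ - 8/3v² - 5/3v - ⅓
  leading term uv²: subtract (-¼v)·h_1 from uv² - ⅓uv - ⅓u - 4/3v³ - 8/3v² - 5/3v - ⅓ → -4/3uv - ⅓u - 4/3v³ - 8/3v² - 8/3v - ⅓
  leading term uv: subtract (⅓)·h_1 from -4/3uv - ⅓u - 4/3v³ - 8/3v² - 8/3v - ⅓ → u - 4/3v³ - 8/3v² - 8/3v + 1
  leading term u: no divisor's leading term divides it; move u to the remainder.
  leading term v³: no divisor's leading term divides it; move -4/3v³ to the remainder.
  leading term v²: no divisor's leading term divides it; move -8/3v² to the remainder.
  leading term v: no divisor's leading term divides it; move -8/3v to the remainder.
  leading term 1: no divisor's leading term divides it; move 1 to the remainder.
  remainder u - 4/3v³ - 8/3v² - 8/3v + 1 ≠ 0; add k_3 = u - 4/3v³ - 8/3v² - 8/3v + 1 to the basis.

S(h_1,k_3): lcm = uv. S = u + 4/3v⁴ + 8/3v³ + 8/3v² - v + 1.
  leading term u: subtract (1)·k_3 from u + 4/3v⁴ + 8/3v³ + 8/3v² - v + 1 → 4/3v⁴ + 4v³ + 16/3v² + 5/3v
  leading term v⁴: no divisor's leading term divides it; move 4/3v⁴ to the remainder.
  leading term v³: no divisor's leading term divides it; move 4v³ to the remainder.
  leading term v²: no divisor's leading term divides it; move 16/3v² to the remainder.
  leading term v: no divisor's leading term divides it; move 5/3v to the remainder.
  remainder 4/3v⁴ + 4v³ + 16/3v² + 5/3v ≠ 0; add k_4 = 4/3v⁴ + 4v³ + 16/3v² + 5/3v to the basis.

The other S-polynomials (S(h_2,k_3), S(h_1,k_4), S(h_2,k_4), S(k_3,k_4)) all reduce to 0 modulo the current basis, so we have a Gröbner basis.
Inter-reduce: drop elements whose leading term is divisible by another's, tail-reduce, and make monic.
Reduced Gröbner basis: {u - 4/3v³ - 8/3v² - 8/3v + 1, v⁴ + 3v³ + 4v² + 5/4v}.

These differ, so the ideals are not equal.

No, the ideals differ.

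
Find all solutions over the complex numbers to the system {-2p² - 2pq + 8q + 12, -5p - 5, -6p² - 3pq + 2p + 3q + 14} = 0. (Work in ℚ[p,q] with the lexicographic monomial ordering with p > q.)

Compute a lex Gröbner basis by Buchberger's algorithm.
f_1 = -2p² - 2pq + 8q + 12, LT = p².
f_2 = -5p - 5, LT = p.
f_3 = -6p² - 3pq + 2p + 3q + 14, LT = p².

S(f_1,f_2): lcm = p². S = pq - p - 4q - 6.
  leading term pq: subtract (-⅕q)·f_2 from pq - p - 4q - 6 → -p - 5q - 6
  leading term p: subtract (⅕)·f_2 from -p - 5q - 6 → -5q - 5
  leading term q: no divisor's leading term divides it; move -5q to the remainder.
  leading term 1: no divisor's leading term divides it; move -5 to the remainder.
  remainder -5q - 5 ≠ 0; add h_4 = -5q - 5 to the basis.

The other S-polynomials (S(f_1,f_3), S(f_2,f_3), S(f_1,h_4), S(f_2,h_4), S(f_3,h_4)) all reduce to 0 modulo the current basis, so we have a Gröbner basis.
Inter-reduce: drop elements whose leading term is divisible by another's, tail-reduce, and make monic.
Reduced Gröbner basis: {p + 1, q + 1}.

Elimination: the polynomial q + 1 lies in the elimination ideal for q, so q ∈ {-1}. For each such q, the remaining basis elements (now univariate) give the rest of the solution.
  q = -1: the earlier basis element becomes p + 1 = 0, giving p = -1 — point (-1, -1).
Substituting each solution back into the original system confirms all equations vanish.
This is the nonlinear analogue of row-reducing a linear system.

{(-1, -1)}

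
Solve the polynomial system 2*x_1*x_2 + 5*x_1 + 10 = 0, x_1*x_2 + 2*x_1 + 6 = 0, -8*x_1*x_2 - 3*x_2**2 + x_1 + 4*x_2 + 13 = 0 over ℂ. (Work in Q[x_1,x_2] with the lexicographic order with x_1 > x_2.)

{(2, -5)}

Compute a lex Gröbner basis by Buchberger's algorithm.
f_1 = 2*x_1*x_2 + 5*x_1 + 10, LT = x_1*x_2.
f_2 = x_1*x_2 + 2*x_1 + 6, LT = x_1*x_2.
f_3 = -8*x_1*x_2 + x_1 - 3*x_2**2 + 4*x_2 + 13, LT = x_1*x_2.

S(f_1,f_2): lcm = x_1*x_2. S = 1/2*x_1 - 1.
  leading term x_1: no divisor's leading term divides it; move 1/2*x_1 to the remainder.
  leading term 1: no divisor's leading term divides it; move -1 to the remainder.
  remainder 1/2*x_1 - 1 ≠ 0; add h_4 = 1/2*x_1 - 1 to the basis.

S(f_1,f_3): lcm = x_1*x_2. S = 21/8*x_1 - 3/8*x_2**2 + 1/2*x_2 + 53/8.
  leading term x_1: subtract (21/4)·h_4 from 21/8*x_1 - 3/8*x_2**2 + 1/2*x_2 + 53/8 → -3/8*x_2**2 + 1/2*x_2 + 95/8
  leading term x_2**2: no divisor's leading term divides it; move -3/8*x_2**2 to the remainder.
  leading term x_2: no divisor's leading term divides it; move 1/2*x_2 to the remainder.
  leading term 1: no divisor's leading term divides it; move 95/8 to the remainder.
  remainder -3/8*x_2**2 + 1/2*x_2 + 95/8 ≠ 0; add h_5 = -3/8*x_2**2 + 1/2*x_2 + 95/8 to the basis.

S(f_1,h_4): lcm = x_1*x_2. S = 5/2*x_1 + 2*x_2 + 5.
  leading term x_1: subtract (5)·h_4 from 5/2*x_1 + 2*x_2 + 5 → 2*x_2 + 10
  leading term x_2: no divisor's leading term divides it; move 2*x_2 to the remainder.
  leading term 1: no divisor's leading term divides it; move 10 to the remainder.
  remainder 2*x_2 + 10 ≠ 0; add h_6 = 2*x_2 + 10 to the basis.

The other S-polynomials (S(f_2,f_3), S(f_2,h_4), S(f_3,h_4), S(f_1,h_5), S(f_2,h_5), S(f_3,h_5), S(h_4,h_5), S(f_1,h_6), S(f_2,h_6), S(f_3,h_6), S(h_4,h_6), S(h_5,h_6)) all reduce to 0 modulo the current basis, so we have a Gröbner basis.
Inter-reduce: drop elements whose leading term is divisible by another's, tail-reduce, and make monic.
Reduced Gröbner basis: {x_1 - 2, x_2 + 5}.

The lex basis is triangular: the last element involves only x_2. Solving x_2 + 5 = 0 gives x_2 ∈ {-5}; substituting each value into the earlier elements determines the remaining variables.
  x_2 = -5: the earlier basis element becomes x_1 - 2 = 0, giving x_1 = 2 — point (2, -5).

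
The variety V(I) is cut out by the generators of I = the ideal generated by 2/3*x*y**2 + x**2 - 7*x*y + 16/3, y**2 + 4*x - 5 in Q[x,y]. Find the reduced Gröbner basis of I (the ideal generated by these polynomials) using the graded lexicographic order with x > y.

G = {x**2 + 21/5*x*y - 2*x - 16/5, y**2 + 4*x - 5}

f_1 = 2/3*x*y**2 + x**2 - 7*x*y + 16/3, LT = x*y**2.
f_2 = y**2 + 4*x - 5, LT = y**2.

S(f_1,f_2): lcm = x*y**2. S = -5/2*x**2 - 21/2*x*y + 5*x + 8.
  leading term x**2: no divisor's leading term divides it; move -5/2*x**2 to the remainder.
  leading term x*y: no divisor's leading term divides it; move -21/2*x*y to the remainder.
  leading term x: no divisor's leading term divides it; move 5*x to the remainder.
  leading term 1: no divisor's leading term divides it; move 8 to the remainder.
  remainder -5/2*x**2 - 21/2*x*y + 5*x + 8 ≠ 0; add g_3 = -5/2*x**2 - 21/2*x*y + 5*x + 8 to the basis.

The other S-polynomials (S(f_1,g_3), S(f_2,g_3)) all reduce to 0 modulo the current basis, so we have a Gröbner basis.
Inter-reduce: drop elements whose leading term is divisible by another's, tail-reduce, and make monic.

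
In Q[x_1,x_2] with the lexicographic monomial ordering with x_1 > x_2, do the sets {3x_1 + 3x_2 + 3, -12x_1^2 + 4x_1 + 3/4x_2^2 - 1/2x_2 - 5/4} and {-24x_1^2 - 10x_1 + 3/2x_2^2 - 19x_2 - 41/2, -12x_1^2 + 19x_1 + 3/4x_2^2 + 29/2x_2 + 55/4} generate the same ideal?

Equality of ideals is decidable: compute both reduced Gröbner bases (unique for the ordering) and check whether they agree.
Buchberger on the first generating set:
f_1 = 3x_1 + 3x_2 + 3, LT = x_1.
f_2 = -12x_1^2 + 4x_1 + 3/4x_2^2 - 1/2x_2 - 5/4, LT = x_1^2.

S(f_1,f_2): lcm = x_1^2. S = x_1x_2 + 4/3x_1 + 1/16x_2^2 - 1/24x_2 - 5/48.
  leading term x_1x_2: subtract (1/3x_2)·f_1 from x_1x_2 + 4/3x_1 + 1/16x_2^2 - 1/24x_2 - 5/48 → 4/3x_1 - 15/16x_2^2 - 25/24x_2 - 5/48
  leading term x_1: subtract (4/9)·f_1 from 4/3x_1 - 15/16x_2^2 - 25/24x_2 - 5/48 → -15/16x_2^2 - 19/8x_2 - 23/16
  leading term x_2^2: no divisor's leading term divides it; move -15/16x_2^2 to the remainder.
  leading term x_2: no divisor's leading term divides it; move -19/8x_2 to the remainder.
  leading term 1: no divisor's leading term divides it; move -23/16 to the remainder.
  remainder -15/16x_2^2 - 19/8x_2 - 23/16 ≠ 0; add g_3 = -15/16x_2^2 - 19/8x_2 - 23/16 to the basis.

The other S-polynomials (S(f_1,g_3), S(f_2,g_3)) all reduce to 0 modulo the current basis, so we have a Gröbner basis.
Inter-reduce: drop elements whose leading term is divisible by another's, tail-reduce, and make monic.
Reduced Gröbner basis: {x_1 + x_2 + 1, x_2^2 + 38/15x_2 + 23/15}.

Buchberger on the second generating set:
h_1 = -24x_1^2 - 10x_1 + 3/2x_2^2 - 19x_2 - 41/2, LT = x_1^2.
h_2 = -12x_1^2 + 19x_1 + 3/4x_2^2 + 29/2x_2 + 55/4, LT = x_1^2.

S(h_1,h_2): lcm = x_1^2. S = 2x_1 + 2x_2 + 2.
  leading term x_1: no divisor's leading term divides it; move 2x_1 to the remainder.
  leading term x_2: no divisor's leading term divides it; move 2x_2 to the remainder.
  leading term 1: no divisor's leading term divides it; move 2 to the remainder.
  remainder 2x_1 + 2x_2 + 2 ≠ 0; add k_3 = 2x_1 + 2x_2 + 2 to the basis.

S(h_1,k_3): lcm = x_1^2. S = -x_1x_2 - 7/12x_1 - 1/16x_2^2 + 19/24x_2 + 41/48.
  leading term x_1x_2: subtract (-1/2x_2)·k_3 from -x_1x_2 - 7/12x_1 - 1/16x_2^2 + 19/24x_2 + 41/48 → -7/12x_1 + 15/16x_2^2 + 43/24x_2 + 41/48
  leading term x_1: subtract (-7/24)·k_3 from -7/12x_1 + 15/16x_2^2 + 43/24x_2 + 41/48 → 15/16x_2^2 + 19/8x_2 + 23/16
  leading term x_2^2: no divisor's leading term divides it; move 15/16x_2^2 to the remainder.
  leading term x_2: no divisor's leading term divides it; move 19/8x_2 to the remainder.
  leading term 1: no divisor's leading term divides it; move 23/16 to the remainder.
  remainder 15/16x_2^2 + 19/8x_2 + 23/16 ≠ 0; add k_4 = 15/16x_2^2 + 19/8x_2 + 23/16 to the basis.

The other S-polynomials (S(h_2,k_3), S(h_1,k_4), S(h_2,k_4), S(k_3,k_4)) all reduce to 0 modulo the current basis, so we have a Gröbner basis.
Inter-reduce: drop elements whose leading term is divisible by another's, tail-reduce, and make monic.
Reduced Gröbner basis: {x_1 + x_2 + 1, x_2^2 + 38/15x_2 + 23/15}.

The two bases agree; hence the ideals are identical.

Yes, the ideals are equal.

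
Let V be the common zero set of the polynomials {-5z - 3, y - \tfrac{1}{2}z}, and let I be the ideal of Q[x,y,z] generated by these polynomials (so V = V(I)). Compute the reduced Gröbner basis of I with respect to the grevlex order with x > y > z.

f_1 = -5z - 3, LT = z.
f_2 = y - \tfrac{1}{2}z, LT = y.

The S-polynomials (S(f_1,f_2)) all reduce to 0 modulo the current basis, so we have a Gröbner basis.

G = {y + \tfrac{3}{10}, z + \tfrac{3}{5}}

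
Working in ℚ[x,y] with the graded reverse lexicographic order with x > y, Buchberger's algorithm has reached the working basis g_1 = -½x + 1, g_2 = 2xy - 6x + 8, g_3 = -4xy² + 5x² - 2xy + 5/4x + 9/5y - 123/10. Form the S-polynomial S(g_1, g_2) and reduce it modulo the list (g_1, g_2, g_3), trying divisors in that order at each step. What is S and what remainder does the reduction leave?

lcm(LM(g_1), LM(g_2)) = xy.
S = (lcm/LT(g_1))·g_1 − (lcm/LT(g_2))·g_2 = 3x - 2y - 4.
Reduce S modulo (g_1, g_2, g_3) in that order:
  leading term x: subtract (-6)·g_1 from 3x - 2y - 4 → -2y + 2
  leading term y: no divisor's leading term divides it; move -2y to the remainder.
  leading term 1: no divisor's leading term divides it; move 2 to the remainder.
The remainder -2y + 2 is nonzero, so it would be added as the next basis element.

S(g_1, g_2) = 3x - 2y - 4; remainder on division = -2y + 2.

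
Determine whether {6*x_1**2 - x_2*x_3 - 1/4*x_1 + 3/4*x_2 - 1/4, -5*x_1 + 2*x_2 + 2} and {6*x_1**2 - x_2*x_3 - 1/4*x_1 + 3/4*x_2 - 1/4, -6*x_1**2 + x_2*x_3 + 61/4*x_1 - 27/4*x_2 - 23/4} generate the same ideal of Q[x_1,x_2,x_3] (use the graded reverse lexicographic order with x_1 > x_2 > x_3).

Yes, the ideals are equal.

Equality of ideals is decidable: compute both reduced Gröbner bases (unique for the ordering) and check whether they agree.
Buchberger on the first generating set:
f_1 = 6*x_1**2 - x_2*x_3 - 1/4*x_1 + 3/4*x_2 - 1/4, LT = x_1**2.
f_2 = -5*x_1 + 2*x_2 + 2, LT = x_1.

S(f_1,f_2): lcm = x_1**2. S = 2/5*x_1*x_2 - 1/6*x_2*x_3 + 43/120*x_1 + 1/8*x_2 - 1/24.
  leading term x_1*x_2: subtract (-2/25*x_2)·f_2 from 2/5*x_1*x_2 - 1/6*x_2*x_3 + 43/120*x_1 + 1/8*x_2 - 1/24 → 4/25*x_2**2 - 1/6*x_2*x_3 + 43/120*x_1 + 57/200*x_2 - 1/24
  leading term x_2**2: no divisor's leading term divides it; move 4/25*x_2**2 to the remainder.
  leading term x_2*x_3: no divisor's leading term divides it; move -1/6*x_2*x_3 to the remainder.
  leading term x_1: subtract (-43/600)·f_2 from 43/120*x_1 + 57/200*x_2 - 1/24 → 257/600*x_2 + 61/600
  leading term x_2: no divisor's leading term divides it; move 257/600*x_2 to the remainder.
  leading term 1: no divisor's leading term divides it; move 61/600 to the remainder.
  remainder 4/25*x_2**2 - 1/6*x_2*x_3 + 257/600*x_2 + 61/600 ≠ 0; add g_3 = 4/25*x_2**2 - 1/6*x_2*x_3 + 257/600*x_2 + 61/600 to the basis.

S(f_1,g_3): leading monomials are coprime, so the S-polynomial reduces to 0 (Buchberger's first criterion).
S(f_2,g_3): leading monomials are coprime, so the S-polynomial reduces to 0 (Buchberger's first criterion).
Every S-polynomial of the final basis reduces to 0, so we have a Gröbner basis.
Inter-reduce: drop elements whose leading term is divisible by another's, tail-reduce, and make monic.
Reduced Gröbner basis: {x_2**2 - 25/24*x_2*x_3 + 257/96*x_2 + 61/96, x_1 - 2/5*x_2 - 2/5}.

Buchberger on the second generating set:
h_1 = 6*x_1**2 - x_2*x_3 - 1/4*x_1 + 3/4*x_2 - 1/4, LT = x_1**2.
h_2 = -6*x_1**2 + x_2*x_3 + 61/4*x_1 - 27/4*x_2 - 23/4, LT = x_1**2.

S(h_1,h_2): lcm = x_1**2. S = 5/2*x_1 - x_2 - 1.
  leading term x_1: no divisor's leading term divides it; move 5/2*x_1 to the remainder.
  leading term x_2: no divisor's leading term divides it; move -x_2 to the remainder.
  leading term 1: no divisor's leading term divides it; move -1 to the remainder.
  remainder 5/2*x_1 - x_2 - 1 ≠ 0; add k_3 = 5/2*x_1 - x_2 - 1 to the basis.

S(h_1,k_3): lcm = x_1**2. S = 2/5*x_1*x_2 - 1/6*x_2*x_3 + 43/120*x_1 + 1/8*x_2 - 1/24.
  leading term x_1*x_2: subtract (4/25*x_2)·k_3 from 2/5*x_1*x_2 - 1/6*x_2*x_3 + 43/120*x_1 + 1/8*x_2 - 1/24 → 4/25*x_2**2 - 1/6*x_2*x_3 + 43/120*x_1 + 57/200*x_2 - 1/24
  leading term x_2**2: no divisor's leading term divides it; move 4/25*x_2**2 to the remainder.
  leading term x_2*x_3: no divisor's leading term divides it; move -1/6*x_2*x_3 to the remainder.
  leading term x_1: subtract (43/300)·k_3 from 43/120*x_1 + 57/200*x_2 - 1/24 → 257/600*x_2 + 61/600
  leading term x_2: no divisor's leading term divides it; move 257/600*x_2 to the remainder.
  leading term 1: no divisor's leading term divides it; move 61/600 to the remainder.
  remainder 4/25*x_2**2 - 1/6*x_2*x_3 + 257/600*x_2 + 61/600 ≠ 0; add k_4 = 4/25*x_2**2 - 1/6*x_2*x_3 + 257/600*x_2 + 61/600 to the basis.

S(h_2,k_3): lcm = x_1**2. S = 2/5*x_1*x_2 - 1/6*x_2*x_3 - 257/120*x_1 + 9/8*x_2 + 23/24.
  leading term x_1*x_2: subtract (4/25*x_2)·k_3 from 2/5*x_1*x_2 - 1/6*x_2*x_3 - 257/120*x_1 + 9/8*x_2 + 23/24 → 4/25*x_2**2 - 1/6*x_2*x_3 - 257/120*x_1 + 257/200*x_2 + 23/24
  leading term x_2**2: subtract (1)·k_4 from 4/25*x_2**2 - 1/6*x_2*x_3 - 257/120*x_1 + 257/200*x_2 + 23/24 → -257/120*x_1 + 257/300*x_2 + 257/300
  leading term x_1: subtract (-257/300)·k_3 from -257/120*x_1 + 257/300*x_2 + 257/300 → 0
  remainder 0.

S(h_1,k_4): leading monomials are coprime, so the S-polynomial reduces to 0 (Buchberger's first criterion).
S(h_2,k_4): leading monomials are coprime, so the S-polynomial reduces to 0 (Buchberger's first criterion).
S(k_3,k_4): leading monomials are coprime, so the S-polynomial reduces to 0 (Buchberger's first criterion).
Every S-polynomial of the final basis reduces to 0, so we have a Gröbner basis.
Inter-reduce: drop elements whose leading term is divisible by another's, tail-reduce, and make monic.
Reduced Gröbner basis: {x_2**2 - 25/24*x_2*x_3 + 257/96*x_2 + 61/96, x_1 - 2/5*x_2 - 2/5}.

The two bases agree; hence the ideals are identical.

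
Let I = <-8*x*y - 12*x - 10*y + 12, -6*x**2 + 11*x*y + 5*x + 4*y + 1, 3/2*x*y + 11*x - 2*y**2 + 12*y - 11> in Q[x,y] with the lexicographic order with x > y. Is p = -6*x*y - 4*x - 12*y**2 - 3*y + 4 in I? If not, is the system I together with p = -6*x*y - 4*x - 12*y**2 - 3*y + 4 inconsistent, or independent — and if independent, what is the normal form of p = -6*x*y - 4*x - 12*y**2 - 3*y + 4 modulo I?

-6*x*y - 4*x - 12*y**2 - 3*y + 4 lies in I (it reduces to 0).

First compute the reduced Gröbner basis of I by Buchberger's algorithm.
f_1 = -8*x*y - 12*x - 10*y + 12, LT = x*y.
f_2 = -6*x**2 + 11*x*y + 5*x + 4*y + 1, LT = x**2.
f_3 = 3/2*x*y + 11*x - 2*y**2 + 12*y - 11, LT = x*y.

S(f_1,f_2): lcm = x**2*y. S = 3/2*x**2 + 11/6*x*y**2 + 25/12*x*y - 3/2*x + 2/3*y**2 + 1/6*y.
  leading term x**2: subtract (-1/4)·f_2 from 3/2*x**2 + 11/6*x*y**2 + 25/12*x*y - 3/2*x + 2/3*y**2 + 1/6*y → 11/6*x*y**2 + 29/6*x*y - 1/4*x + 2/3*y**2 + 7/6*y + 1/4
  leading term x*y**2: subtract (-11/48*y)·f_1 from 11/6*x*y**2 + 29/6*x*y - 1/4*x + 2/3*y**2 + 7/6*y + 1/4 → 25/12*x*y - 1/4*x - 13/8*y**2 + 47/12*y + 1/4
  leading term x*y: subtract (-25/96)·f_1 from 25/12*x*y - 1/4*x - 13/8*y**2 + 47/12*y + 1/4 → -27/8*x - 13/8*y**2 + 21/16*y + 27/8
  leading term x: no divisor's leading term divides it; move -27/8*x to the remainder.
  leading term y**2: no divisor's leading term divides it; move -13/8*y**2 to the remainder.
  leading term y: no divisor's leading term divides it; move 21/16*y to the remainder.
  leading term 1: no divisor's leading term divides it; move 27/8 to the remainder.
  remainder -27/8*x - 13/8*y**2 + 21/16*y + 27/8 ≠ 0; add h_4 = -27/8*x - 13/8*y**2 + 21/16*y + 27/8 to the basis.

S(f_1,f_3): lcm = x*y. S = -35/6*x + 4/3*y**2 - 27/4*y + 35/6.
  leading term x: subtract (140/81)·h_4 from -35/6*x + 4/3*y**2 - 27/4*y + 35/6 → 671/162*y**2 - 487/54*y
  leading term y**2: no divisor's leading term divides it; move 671/162*y**2 to the remainder.
  leading term y: no divisor's leading term divides it; move -487/54*y to the remainder.
  remainder 671/162*y**2 - 487/54*y ≠ 0; add h_5 = 671/162*y**2 - 487/54*y to the basis.

S(f_2,f_3): lcm = x**2*y. S = -22/3*x**2 - 1/2*x*y**2 - 53/6*x*y + 22/3*x - 2/3*y**2 - 1/6*y.
  leading term x**2: subtract (11/9)·f_2 from -22/3*x**2 - 1/2*x*y**2 - 53/6*x*y + 22/3*x - 2/3*y**2 - 1/6*y → -1/2*x*y**2 - 401/18*x*y + 11/9*x - 2/3*y**2 - 91/18*y - 11/9
  leading term x*y**2: subtract (1/16*y)·f_1 from -1/2*x*y**2 - 401/18*x*y + 11/9*x - 2/3*y**2 - 91/18*y - 11/9 → -775/36*x*y + 11/9*x - 1/24*y**2 - 209/36*y - 11/9
  leading term x*y: subtract (775/288)·f_1 from -775/36*x*y + 11/9*x - 1/24*y**2 - 209/36*y - 11/9 → 2413/72*x - 1/24*y**2 + 1013/48*y - 2413/72
  leading term x: subtract (-2413/243)·h_4 from 2413/72*x - 1/24*y**2 + 1013/48*y - 2413/72 → -15725/972*y**2 + 22121/648*y
  leading term y**2: subtract (-15725/4026)·h_5 from -15725/972*y**2 + 22121/648*y → -5839/5368*y
  leading term y: no divisor's leading term divides it; move -5839/5368*y to the remainder.
  remainder -5839/5368*y ≠ 0; add h_6 = -5839/5368*y to the basis.

The other S-polynomials (S(f_1,h_4), S(f_2,h_4), S(f_3,h_4), S(f_1,h_5), S(f_2,h_5), S(f_3,h_5), S(h_4,h_5), S(f_1,h_6), S(f_2,h_6), S(f_3,h_6), S(h_4,h_6), S(h_5,h_6)) all reduce to 0 modulo the current basis, so we have a Gröbner basis.
Inter-reduce: drop elements whose leading term is divisible by another's, tail-reduce, and make monic.
Reduced Gröbner basis: {x - 1, y}.
Label its elements g_1 = x - 1, g_2 = y.

Reduce p = -6*x*y - 4*x - 12*y**2 - 3*y + 4 modulo G:
  leading term x*y: subtract (-6*y)·g_1 from -6*x*y - 4*x - 12*y**2 - 3*y + 4 → -4*x - 12*y**2 - 9*y + 4
  leading term x: subtract (-4)·g_1 from -4*x - 12*y**2 - 9*y + 4 → -12*y**2 - 9*y
  leading term y**2: subtract (-12*y)·g_2 from -12*y**2 - 9*y → -9*y
  leading term y: subtract (-9)·g_2 from -9*y → 0
  normal form = 0.
Since the normal form is 0, p ∈ I.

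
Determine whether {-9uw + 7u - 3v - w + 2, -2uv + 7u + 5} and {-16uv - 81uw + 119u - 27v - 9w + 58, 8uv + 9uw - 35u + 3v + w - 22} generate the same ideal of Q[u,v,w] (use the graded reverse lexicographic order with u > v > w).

For a fixed monomial order, each ideal has a unique reduced Gröbner basis; comparing bases decides equality.
Buchberger on the first generating set:
f_1 = -9uw + 7u - 3v - w + 2, LT = uw.
f_2 = -2uv + 7u + 5, LT = uv.

S(f_1,f_2): lcm = uvw. S = -7/9uv + 1/3v^2 + 7/2uw + 1/9vw - 2/9v + 5/2w.
  reduce S modulo (f_1, f_2):
  remainder 1/3v^2 + 1/9vw - 25/18v + 19/9w - 7/6 ≠ 0; add g_3 = 1/3v^2 + 1/9vw - 25/18v + 19/9w - 7/6 to the basis.

The other S-polynomials (S(f_1,g_3), S(f_2,g_3)) all reduce to 0 modulo the current basis, so we have a Gröbner basis.
Inter-reduce: drop elements whose leading term is divisible by another's, tail-reduce, and make monic.
Reduced Gröbner basis: {uv - 7/2u - 5/2, v^2 + 1/3vw - 25/6v + 19/3w - 7/2, uw - 7/9u + 1/3v + 1/9w - 2/9}.

Buchberger on the second generating set:
h_1 = -16uv - 81uw + 119u - 27v - 9w + 58, LT = uv.
h_2 = 8uv + 9uw - 35u + 3v + w - 22, LT = uv.

S(h_1,h_2): lcm = uv. S = 63/16uw - 49/16u + 21/16v + 7/16w - 7/8.
  reduce S modulo (h_1, h_2):
  remainder 63/16uw - 49/16u + 21/16v + 7/16w - 7/8 ≠ 0; add k_3 = 63/16uw - 49/16u + 21/16v + 7/16w - 7/8 to the basis.

S(h_1,k_3): lcm = uvw. S = 81/16uw^2 + 7/9uv - 1/3v^2 - 119/16uw + 227/144vw + 9/16w^2 + 2/9v - 29/8w.
  reduce S modulo (h_1, h_2, k_3):
  remainder -1/3v^2 - 1/9vw + 25/18v - 19/9w + 7/6 ≠ 0; add k_4 = -1/3v^2 - 1/9vw + 25/18v - 19/9w + 7/6 to the basis.

The other S-polynomials (S(h_2,k_3), S(h_1,k_4), S(h_2,k_4), S(k_3,k_4)) all reduce to 0 modulo the current basis, so we have a Gröbner basis.
Inter-reduce: drop elements whose leading term is divisible by another's, tail-reduce, and make monic.
Reduced Gröbner basis: {uv - 7/2u - 5/2, v^2 + 1/3vw - 25/6v + 19/3w - 7/2, uw - 7/9u + 1/3v + 1/9w - 2/9}.

Same reduced basis, so the two generating sets span the same ideal.
The same test decides containment: I ⊆ J iff every generator of I reduces to 0 modulo a Gröbner basis of J.

Yes, the ideals are equal.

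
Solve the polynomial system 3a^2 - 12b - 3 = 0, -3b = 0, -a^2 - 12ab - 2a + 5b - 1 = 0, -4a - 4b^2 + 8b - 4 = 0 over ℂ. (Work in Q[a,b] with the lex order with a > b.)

{(-1, 0)}

Compute a lex Gröbner basis by Buchberger's algorithm.
f_1 = 3a^2 - 12b - 3, LT = a^2.
f_2 = -3b, LT = b.
f_3 = -a^2 - 12ab - 2a + 5b - 1, LT = a^2.
f_4 = -4a - 4b^2 + 8b - 4, LT = a.

The S-polynomials (S(f_1,f_2), S(f_1,f_3), S(f_1,f_4), S(f_2,f_3), S(f_2,f_4), S(f_3,f_4)) all reduce to 0 modulo the current basis, so we have a Gröbner basis.
Inter-reduce: drop elements whose leading term is divisible by another's, tail-reduce, and make monic.
Reduced Gröbner basis: {a + 1, b}.

From the last basis element, b = 0, so b takes values in {0}. Each choice, substituted upward through the basis, yields the corresponding point(s) of the solution set.
  b = 0: the earlier basis element becomes a + 1 = 0, giving a = -1 — point (-1, 0).
Zero-dimensionality of the ideal guarantees finitely many solutions over ℂ.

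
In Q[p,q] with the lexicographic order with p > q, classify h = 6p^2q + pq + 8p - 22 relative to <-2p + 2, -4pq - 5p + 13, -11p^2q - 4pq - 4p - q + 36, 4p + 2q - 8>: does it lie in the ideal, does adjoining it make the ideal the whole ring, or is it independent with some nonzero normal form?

First compute the reduced Gröbner basis of I by Buchberger's algorithm.
f_1 = -2p + 2, LT = p.
f_2 = -4pq - 5p + 13, LT = pq.
f_3 = -11p^2q - 4pq - 4p - q + 36, LT = p^2q.
f_4 = 4p + 2q - 8, LT = p.

S(f_1,f_2): lcm = pq. S = -5/4p - q + 13/4.
  leading term p: subtract (5/8)·f_1 from -5/4p - q + 13/4 → -q + 2
  leading term q: no divisor's leading term divides it; move -q to the remainder.
  leading term 1: no divisor's leading term divides it; move 2 to the remainder.
  remainder -q + 2 ≠ 0; add k_5 = -q + 2 to the basis.

The other S-polynomials (S(f_1,f_3), S(f_1,f_4), S(f_2,f_3), S(f_2,f_4), S(f_3,f_4), S(f_1,k_5), S(f_2,k_5), S(f_3,k_5), S(f_4,k_5)) all reduce to 0 modulo the current basis, so we have a Gröbner basis.
Inter-reduce: drop elements whose leading term is divisible by another's, tail-reduce, and make monic.
Reduced Gröbner basis: {p - 1, q - 2}.
Label its elements g_1 = p - 1, g_2 = q - 2.

Reduce h = 6p^2q + pq + 8p - 22 modulo G:
  leading term p^2q: subtract (6pq)·g_1 from 6p^2q + pq + 8p - 22 → 7pq + 8p - 22
  leading term pq: subtract (7q)·g_1 from 7pq + 8p - 22 → 8p + 7q - 22
  leading term p: subtract (8)·g_1 from 8p + 7q - 22 → 7q - 14
  leading term q: subtract (7)·g_2 from 7q - 14 → 0
  normal form = 0.
Since the normal form is 0, h ∈ I.

6p^2q + pq + 8p - 22 lies in I (it reduces to 0).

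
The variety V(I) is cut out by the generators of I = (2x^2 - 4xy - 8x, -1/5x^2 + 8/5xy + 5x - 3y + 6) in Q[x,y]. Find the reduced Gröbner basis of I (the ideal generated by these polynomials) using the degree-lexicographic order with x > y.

G = {x^2 + 3x - 5y + 10, xy + 7/2x - 5/2y + 5, y^2 + 11/4x - 5/4y - 3/2}

f_1 = 2x^2 - 4xy - 8x, LT = x^2.
f_2 = -1/5x^2 + 8/5xy + 5x - 3y + 6, LT = x^2.

S(f_1,f_2): lcm = x^2. S = 6xy + 21x - 15y + 30.
  leading term xy: no divisor's leading term divides it; move 6xy to the remainder.
  leading term x: no divisor's leading term divides it; move 21x to the remainder.
  leading term y: no divisor's leading term divides it; move -15y to the remainder.
  leading term 1: no divisor's leading term divides it; move 30 to the remainder.
  remainder 6xy + 21x - 15y + 30 ≠ 0; add g_3 = 6xy + 21x - 15y + 30 to the basis.

S(f_1,g_3): lcm = x^2y. S = -2xy^2 - 7/2x^2 - 3/2xy - 5x.
  leading term xy^2: subtract (-1/3y)·g_3 from -2xy^2 - 7/2x^2 - 3/2xy - 5x → -7/2x^2 + 11/2xy - 5y^2 - 5x + 10y
  leading term x^2: subtract (-7/4)·f_1 from -7/2x^2 + 11/2xy - 5y^2 - 5x + 10y → -3/2xy - 5y^2 - 19x + 10y
  leading term xy: subtract (-1/4)·g_3 from -3/2xy - 5y^2 - 19x + 10y → -5y^2 - 55/4x + 25/4y + 15/2
  leading term y^2: no divisor's leading term divides it; move -5y^2 to the remainder.
  leading term x: no divisor's leading term divides it; move -55/4x to the remainder.
  leading term y: no divisor's leading term divides it; move 25/4y to the remainder.
  leading term 1: no divisor's leading term divides it; move 15/2 to the remainder.
  remainder -5y^2 - 55/4x + 25/4y + 15/2 ≠ 0; add g_4 = -5y^2 - 55/4x + 25/4y + 15/2 to the basis.

The other S-polynomials (S(f_2,g_3), S(f_1,g_4), S(f_2,g_4), S(g_3,g_4)) all reduce to 0 modulo the current basis, so we have a Gröbner basis.
Inter-reduce: drop elements whose leading term is divisible by another's, tail-reduce, and make monic.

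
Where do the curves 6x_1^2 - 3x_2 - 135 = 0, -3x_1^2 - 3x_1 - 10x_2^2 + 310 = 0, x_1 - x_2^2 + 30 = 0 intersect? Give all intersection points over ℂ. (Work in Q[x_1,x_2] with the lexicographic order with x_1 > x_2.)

Compute a lex Gröbner basis by Buchberger's algorithm.
f_1 = 6x_1^2 - 3x_2 - 135, LT = x_1^2.
f_2 = -3x_1^2 - 3x_1 - 10x_2^2 + 310, LT = x_1^2.
f_3 = x_1 - x_2^2 + 30, LT = x_1.

S(f_1,f_2): lcm = x_1^2. S = -x_1 - 10/3x_2^2 - 1/2x_2 + 485/6.
  leading term x_1: subtract (-1)·f_3 from -x_1 - 10/3x_2^2 - 1/2x_2 + 485/6 → -13/3x_2^2 - 1/2x_2 + 665/6
  leading term x_2^2: no divisor's leading term divides it; move -13/3x_2^2 to the remainder.
  leading term x_2: no divisor's leading term divides it; move -1/2x_2 to the remainder.
  leading term 1: no divisor's leading term divides it; move 665/6 to the remainder.
  remainder -13/3x_2^2 - 1/2x_2 + 665/6 ≠ 0; add h_4 = -13/3x_2^2 - 1/2x_2 + 665/6 to the basis.

S(f_1,f_3): lcm = x_1^2. S = x_1x_2^2 - 30x_1 - 1/2x_2 - 45/2.
  leading term x_1x_2^2: subtract (x_2^2)·f_3 from x_1x_2^2 - 30x_1 - 1/2x_2 - 45/2 → -30x_1 + x_2^4 - 30x_2^2 - 1/2x_2 - 45/2
  leading term x_1: subtract (-30)·f_3 from -30x_1 + x_2^4 - 30x_2^2 - 1/2x_2 - 45/2 → x_2^4 - 60x_2^2 - 1/2x_2 + 1755/2
  leading term x_2^4: subtract (-3/13x_2^2)·h_4 from x_2^4 - 60x_2^2 - 1/2x_2 + 1755/2 → -3/26x_2^3 - 895/26x_2^2 - 1/2x_2 + 1755/2
  leading term x_2^3: subtract (9/338x_2)·h_4 from -3/26x_2^3 - 895/26x_2^2 - 1/2x_2 + 1755/2 → -23261/676x_2^2 - 2333/676x_2 + 1755/2
  leading term x_2^2: subtract (69783/8788)·h_4 from -23261/676x_2^2 - 2333/676x_2 + 1755/2 → 9125/17576x_2 - 45625/17576
  leading term x_2: no divisor's leading term divides it; move 9125/17576x_2 to the remainder.
  leading term 1: no divisor's leading term divides it; move -45625/17576 to the remainder.
  remainder 9125/17576x_2 - 45625/17576 ≠ 0; add h_5 = 9125/17576x_2 - 45625/17576 to the basis.

S(f_2,f_3): lcm = x_1^2. S = x_1x_2^2 - 29x_1 + 10/3x_2^2 - 310/3.
  leading term x_1x_2^2: subtract (x_2^2)·f_3 from x_1x_2^2 - 29x_1 + 10/3x_2^2 - 310/3 → -29x_1 + x_2^4 - 80/3x_2^2 - 310/3
  leading term x_1: subtract (-29)·f_3 from -29x_1 + x_2^4 - 80/3x_2^2 - 310/3 → x_2^4 - 167/3x_2^2 + 2300/3
  leading term x_2^4: subtract (-3/13x_2^2)·h_4 from x_2^4 - 167/3x_2^2 + 2300/3 → -3/26x_2^3 - 2347/78x_2^2 + 2300/3
  leading term x_2^3: subtract (9/338x_2)·h_4 from -3/26x_2^3 - 2347/78x_2^2 + 2300/3 → -60995/2028x_2^2 - 1995/676x_2 + 2300/3
  leading term x_2^2: subtract (60995/8788)·h_4 from -60995/2028x_2^2 - 1995/676x_2 + 2300/3 → 9125/17576x_2 - 45625/17576
  leading term x_2: subtract (1)·h_5 from 9125/17576x_2 - 45625/17576 → 0
  remainder 0.

S(f_1,h_4): leading monomials are coprime, so the S-polynomial reduces to 0 (Buchberger's first criterion).
S(f_2,h_4): leading monomials are coprime, so the S-polynomial reduces to 0 (Buchberger's first criterion).
S(f_3,h_4): leading monomials are coprime, so the S-polynomial reduces to 0 (Buchberger's first criterion).
S(f_1,h_5): leading monomials are coprime, so the S-polynomial reduces to 0 (Buchberger's first criterion).
S(f_2,h_5): leading monomials are coprime, so the S-polynomial reduces to 0 (Buchberger's first criterion).
S(f_3,h_5): leading monomials are coprime, so the S-polynomial reduces to 0 (Buchberger's first criterion).
S(h_4,h_5): lcm = x_2^2. S = 133/26x_2 - 665/26.
  leading term x_2: subtract (89908/9125)·h_5 from 133/26x_2 - 665/26 → 0
  remainder 0.

Every S-polynomial of the final basis reduces to 0, so we have a Gröbner basis.
Inter-reduce: drop elements whose leading term is divisible by another's, tail-reduce, and make monic.
Reduced Gröbner basis: {x_1 + 5, x_2 - 5}.

A lex Gröbner basis eliminates variables successively. Here x_2 - 5 depends only on x_2, with roots {5}; lifting each root through the earlier basis elements recovers the full solutions.
  x_2 = 5: the earlier basis element becomes x_1 + 5 = 0, giving x_1 = -5 — point (-5, 5).
Substituting each solution back into the original system confirms all equations vanish.

{(-5, 5)}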